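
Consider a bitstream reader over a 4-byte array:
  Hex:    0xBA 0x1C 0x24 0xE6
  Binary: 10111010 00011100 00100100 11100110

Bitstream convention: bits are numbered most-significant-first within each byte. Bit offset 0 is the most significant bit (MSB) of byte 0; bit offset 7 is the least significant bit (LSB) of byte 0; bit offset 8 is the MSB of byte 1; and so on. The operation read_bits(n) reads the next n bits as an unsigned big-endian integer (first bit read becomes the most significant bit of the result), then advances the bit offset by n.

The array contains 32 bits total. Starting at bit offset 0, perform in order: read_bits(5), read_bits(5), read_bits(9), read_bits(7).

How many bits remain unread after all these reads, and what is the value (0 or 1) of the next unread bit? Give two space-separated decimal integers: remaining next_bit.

Answer: 6 1

Derivation:
Read 1: bits[0:5] width=5 -> value=23 (bin 10111); offset now 5 = byte 0 bit 5; 27 bits remain
Read 2: bits[5:10] width=5 -> value=8 (bin 01000); offset now 10 = byte 1 bit 2; 22 bits remain
Read 3: bits[10:19] width=9 -> value=225 (bin 011100001); offset now 19 = byte 2 bit 3; 13 bits remain
Read 4: bits[19:26] width=7 -> value=19 (bin 0010011); offset now 26 = byte 3 bit 2; 6 bits remain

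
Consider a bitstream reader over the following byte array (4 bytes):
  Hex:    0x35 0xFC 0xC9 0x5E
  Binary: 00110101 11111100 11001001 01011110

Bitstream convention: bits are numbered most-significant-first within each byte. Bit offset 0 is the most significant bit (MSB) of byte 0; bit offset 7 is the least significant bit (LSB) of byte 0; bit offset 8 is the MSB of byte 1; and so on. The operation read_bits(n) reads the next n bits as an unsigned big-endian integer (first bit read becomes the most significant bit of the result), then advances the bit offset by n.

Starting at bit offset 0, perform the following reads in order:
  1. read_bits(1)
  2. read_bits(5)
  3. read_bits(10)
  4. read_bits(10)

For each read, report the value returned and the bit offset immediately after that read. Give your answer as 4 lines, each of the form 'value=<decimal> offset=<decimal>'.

Answer: value=0 offset=1
value=13 offset=6
value=508 offset=16
value=805 offset=26

Derivation:
Read 1: bits[0:1] width=1 -> value=0 (bin 0); offset now 1 = byte 0 bit 1; 31 bits remain
Read 2: bits[1:6] width=5 -> value=13 (bin 01101); offset now 6 = byte 0 bit 6; 26 bits remain
Read 3: bits[6:16] width=10 -> value=508 (bin 0111111100); offset now 16 = byte 2 bit 0; 16 bits remain
Read 4: bits[16:26] width=10 -> value=805 (bin 1100100101); offset now 26 = byte 3 bit 2; 6 bits remain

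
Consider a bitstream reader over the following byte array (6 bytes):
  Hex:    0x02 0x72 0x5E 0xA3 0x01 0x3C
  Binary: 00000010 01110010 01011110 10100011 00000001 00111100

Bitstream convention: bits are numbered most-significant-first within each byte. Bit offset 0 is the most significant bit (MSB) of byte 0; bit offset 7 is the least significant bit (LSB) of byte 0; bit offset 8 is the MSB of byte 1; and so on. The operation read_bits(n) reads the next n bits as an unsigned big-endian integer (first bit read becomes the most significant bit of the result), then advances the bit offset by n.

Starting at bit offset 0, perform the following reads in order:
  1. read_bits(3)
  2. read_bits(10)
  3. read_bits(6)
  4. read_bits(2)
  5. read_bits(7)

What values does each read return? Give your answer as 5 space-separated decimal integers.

Answer: 0 78 18 3 106

Derivation:
Read 1: bits[0:3] width=3 -> value=0 (bin 000); offset now 3 = byte 0 bit 3; 45 bits remain
Read 2: bits[3:13] width=10 -> value=78 (bin 0001001110); offset now 13 = byte 1 bit 5; 35 bits remain
Read 3: bits[13:19] width=6 -> value=18 (bin 010010); offset now 19 = byte 2 bit 3; 29 bits remain
Read 4: bits[19:21] width=2 -> value=3 (bin 11); offset now 21 = byte 2 bit 5; 27 bits remain
Read 5: bits[21:28] width=7 -> value=106 (bin 1101010); offset now 28 = byte 3 bit 4; 20 bits remain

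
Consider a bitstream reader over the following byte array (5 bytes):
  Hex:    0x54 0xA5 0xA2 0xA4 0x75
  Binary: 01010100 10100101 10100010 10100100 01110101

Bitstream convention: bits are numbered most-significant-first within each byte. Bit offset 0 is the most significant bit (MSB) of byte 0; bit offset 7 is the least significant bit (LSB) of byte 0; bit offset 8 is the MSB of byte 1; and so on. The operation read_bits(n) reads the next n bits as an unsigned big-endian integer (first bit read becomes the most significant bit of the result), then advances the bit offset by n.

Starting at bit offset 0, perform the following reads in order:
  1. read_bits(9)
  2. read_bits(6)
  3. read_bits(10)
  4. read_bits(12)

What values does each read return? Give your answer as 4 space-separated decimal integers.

Read 1: bits[0:9] width=9 -> value=169 (bin 010101001); offset now 9 = byte 1 bit 1; 31 bits remain
Read 2: bits[9:15] width=6 -> value=18 (bin 010010); offset now 15 = byte 1 bit 7; 25 bits remain
Read 3: bits[15:25] width=10 -> value=837 (bin 1101000101); offset now 25 = byte 3 bit 1; 15 bits remain
Read 4: bits[25:37] width=12 -> value=1166 (bin 010010001110); offset now 37 = byte 4 bit 5; 3 bits remain

Answer: 169 18 837 1166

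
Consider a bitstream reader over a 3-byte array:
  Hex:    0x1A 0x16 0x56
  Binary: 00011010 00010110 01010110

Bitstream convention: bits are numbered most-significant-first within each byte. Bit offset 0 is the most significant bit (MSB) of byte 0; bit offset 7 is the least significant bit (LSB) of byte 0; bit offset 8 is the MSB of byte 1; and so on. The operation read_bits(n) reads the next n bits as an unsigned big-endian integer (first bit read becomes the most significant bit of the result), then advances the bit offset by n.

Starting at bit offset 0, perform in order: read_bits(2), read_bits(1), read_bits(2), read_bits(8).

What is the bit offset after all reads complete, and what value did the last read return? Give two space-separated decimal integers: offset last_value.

Answer: 13 66

Derivation:
Read 1: bits[0:2] width=2 -> value=0 (bin 00); offset now 2 = byte 0 bit 2; 22 bits remain
Read 2: bits[2:3] width=1 -> value=0 (bin 0); offset now 3 = byte 0 bit 3; 21 bits remain
Read 3: bits[3:5] width=2 -> value=3 (bin 11); offset now 5 = byte 0 bit 5; 19 bits remain
Read 4: bits[5:13] width=8 -> value=66 (bin 01000010); offset now 13 = byte 1 bit 5; 11 bits remain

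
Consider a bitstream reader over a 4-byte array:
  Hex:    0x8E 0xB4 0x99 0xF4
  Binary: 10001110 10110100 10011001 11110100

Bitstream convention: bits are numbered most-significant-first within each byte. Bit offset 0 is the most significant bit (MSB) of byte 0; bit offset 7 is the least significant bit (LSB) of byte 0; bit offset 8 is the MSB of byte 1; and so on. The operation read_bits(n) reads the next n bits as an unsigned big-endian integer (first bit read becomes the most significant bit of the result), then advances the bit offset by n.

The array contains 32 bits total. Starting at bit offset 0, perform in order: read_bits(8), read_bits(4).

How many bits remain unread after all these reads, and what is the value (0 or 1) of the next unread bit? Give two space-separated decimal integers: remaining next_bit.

Read 1: bits[0:8] width=8 -> value=142 (bin 10001110); offset now 8 = byte 1 bit 0; 24 bits remain
Read 2: bits[8:12] width=4 -> value=11 (bin 1011); offset now 12 = byte 1 bit 4; 20 bits remain

Answer: 20 0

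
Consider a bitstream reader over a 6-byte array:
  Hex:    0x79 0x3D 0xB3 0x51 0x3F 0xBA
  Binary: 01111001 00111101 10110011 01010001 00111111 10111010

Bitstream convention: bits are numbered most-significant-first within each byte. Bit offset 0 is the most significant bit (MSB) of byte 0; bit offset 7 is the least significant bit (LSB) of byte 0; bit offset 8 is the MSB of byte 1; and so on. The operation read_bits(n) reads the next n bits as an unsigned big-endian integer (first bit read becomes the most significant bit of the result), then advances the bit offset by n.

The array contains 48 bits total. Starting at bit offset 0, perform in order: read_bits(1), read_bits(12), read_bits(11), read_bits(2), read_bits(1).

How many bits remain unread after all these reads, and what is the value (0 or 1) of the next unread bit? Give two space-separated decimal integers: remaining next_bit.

Read 1: bits[0:1] width=1 -> value=0 (bin 0); offset now 1 = byte 0 bit 1; 47 bits remain
Read 2: bits[1:13] width=12 -> value=3879 (bin 111100100111); offset now 13 = byte 1 bit 5; 35 bits remain
Read 3: bits[13:24] width=11 -> value=1459 (bin 10110110011); offset now 24 = byte 3 bit 0; 24 bits remain
Read 4: bits[24:26] width=2 -> value=1 (bin 01); offset now 26 = byte 3 bit 2; 22 bits remain
Read 5: bits[26:27] width=1 -> value=0 (bin 0); offset now 27 = byte 3 bit 3; 21 bits remain

Answer: 21 1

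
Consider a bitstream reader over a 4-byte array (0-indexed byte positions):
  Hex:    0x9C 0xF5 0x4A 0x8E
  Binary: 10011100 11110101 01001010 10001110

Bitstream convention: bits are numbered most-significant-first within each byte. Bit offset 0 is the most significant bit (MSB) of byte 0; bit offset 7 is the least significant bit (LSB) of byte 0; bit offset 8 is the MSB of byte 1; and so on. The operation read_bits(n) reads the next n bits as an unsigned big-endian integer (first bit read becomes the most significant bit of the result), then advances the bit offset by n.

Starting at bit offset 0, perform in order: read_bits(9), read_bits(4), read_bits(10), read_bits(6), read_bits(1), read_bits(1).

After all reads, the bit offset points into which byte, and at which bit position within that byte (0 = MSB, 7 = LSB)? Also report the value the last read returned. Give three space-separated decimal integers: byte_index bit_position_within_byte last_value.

Read 1: bits[0:9] width=9 -> value=313 (bin 100111001); offset now 9 = byte 1 bit 1; 23 bits remain
Read 2: bits[9:13] width=4 -> value=14 (bin 1110); offset now 13 = byte 1 bit 5; 19 bits remain
Read 3: bits[13:23] width=10 -> value=677 (bin 1010100101); offset now 23 = byte 2 bit 7; 9 bits remain
Read 4: bits[23:29] width=6 -> value=17 (bin 010001); offset now 29 = byte 3 bit 5; 3 bits remain
Read 5: bits[29:30] width=1 -> value=1 (bin 1); offset now 30 = byte 3 bit 6; 2 bits remain
Read 6: bits[30:31] width=1 -> value=1 (bin 1); offset now 31 = byte 3 bit 7; 1 bits remain

Answer: 3 7 1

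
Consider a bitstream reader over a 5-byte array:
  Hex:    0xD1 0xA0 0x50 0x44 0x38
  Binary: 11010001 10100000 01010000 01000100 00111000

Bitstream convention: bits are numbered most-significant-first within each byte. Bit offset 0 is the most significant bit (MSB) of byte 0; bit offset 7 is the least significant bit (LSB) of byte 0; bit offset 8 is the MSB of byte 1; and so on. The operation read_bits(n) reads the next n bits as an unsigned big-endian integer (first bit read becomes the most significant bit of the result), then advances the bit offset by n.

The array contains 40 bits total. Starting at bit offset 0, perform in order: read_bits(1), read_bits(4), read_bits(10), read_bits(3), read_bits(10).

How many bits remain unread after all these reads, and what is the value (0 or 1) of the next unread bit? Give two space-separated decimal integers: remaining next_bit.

Answer: 12 0

Derivation:
Read 1: bits[0:1] width=1 -> value=1 (bin 1); offset now 1 = byte 0 bit 1; 39 bits remain
Read 2: bits[1:5] width=4 -> value=10 (bin 1010); offset now 5 = byte 0 bit 5; 35 bits remain
Read 3: bits[5:15] width=10 -> value=208 (bin 0011010000); offset now 15 = byte 1 bit 7; 25 bits remain
Read 4: bits[15:18] width=3 -> value=1 (bin 001); offset now 18 = byte 2 bit 2; 22 bits remain
Read 5: bits[18:28] width=10 -> value=260 (bin 0100000100); offset now 28 = byte 3 bit 4; 12 bits remain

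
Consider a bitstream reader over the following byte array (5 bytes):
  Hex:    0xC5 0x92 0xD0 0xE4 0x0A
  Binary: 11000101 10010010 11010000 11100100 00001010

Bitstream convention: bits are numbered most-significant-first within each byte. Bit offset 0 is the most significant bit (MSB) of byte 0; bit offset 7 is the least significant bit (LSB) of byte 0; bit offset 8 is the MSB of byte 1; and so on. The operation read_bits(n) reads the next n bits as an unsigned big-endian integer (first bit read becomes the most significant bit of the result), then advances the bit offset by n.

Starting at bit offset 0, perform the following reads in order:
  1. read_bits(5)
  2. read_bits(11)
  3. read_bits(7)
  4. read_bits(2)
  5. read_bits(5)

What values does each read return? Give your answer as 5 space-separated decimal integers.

Read 1: bits[0:5] width=5 -> value=24 (bin 11000); offset now 5 = byte 0 bit 5; 35 bits remain
Read 2: bits[5:16] width=11 -> value=1426 (bin 10110010010); offset now 16 = byte 2 bit 0; 24 bits remain
Read 3: bits[16:23] width=7 -> value=104 (bin 1101000); offset now 23 = byte 2 bit 7; 17 bits remain
Read 4: bits[23:25] width=2 -> value=1 (bin 01); offset now 25 = byte 3 bit 1; 15 bits remain
Read 5: bits[25:30] width=5 -> value=25 (bin 11001); offset now 30 = byte 3 bit 6; 10 bits remain

Answer: 24 1426 104 1 25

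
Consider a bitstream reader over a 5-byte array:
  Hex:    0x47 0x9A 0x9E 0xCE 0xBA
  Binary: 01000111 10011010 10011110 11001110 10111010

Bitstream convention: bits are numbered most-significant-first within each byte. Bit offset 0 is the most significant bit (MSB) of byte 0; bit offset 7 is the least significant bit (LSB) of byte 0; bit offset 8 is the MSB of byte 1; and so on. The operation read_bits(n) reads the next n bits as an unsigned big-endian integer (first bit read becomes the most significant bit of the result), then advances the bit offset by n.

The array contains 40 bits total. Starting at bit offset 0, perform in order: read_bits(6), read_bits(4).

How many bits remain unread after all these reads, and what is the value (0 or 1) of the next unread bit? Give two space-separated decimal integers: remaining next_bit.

Read 1: bits[0:6] width=6 -> value=17 (bin 010001); offset now 6 = byte 0 bit 6; 34 bits remain
Read 2: bits[6:10] width=4 -> value=14 (bin 1110); offset now 10 = byte 1 bit 2; 30 bits remain

Answer: 30 0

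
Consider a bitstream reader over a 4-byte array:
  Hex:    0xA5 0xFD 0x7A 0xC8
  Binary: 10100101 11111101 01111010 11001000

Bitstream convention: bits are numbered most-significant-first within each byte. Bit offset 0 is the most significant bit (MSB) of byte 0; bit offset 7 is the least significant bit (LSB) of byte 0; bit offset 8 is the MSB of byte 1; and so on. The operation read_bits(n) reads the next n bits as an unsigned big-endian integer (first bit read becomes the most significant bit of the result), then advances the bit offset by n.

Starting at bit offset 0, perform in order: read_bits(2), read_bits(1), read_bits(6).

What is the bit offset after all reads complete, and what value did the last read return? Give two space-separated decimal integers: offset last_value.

Answer: 9 11

Derivation:
Read 1: bits[0:2] width=2 -> value=2 (bin 10); offset now 2 = byte 0 bit 2; 30 bits remain
Read 2: bits[2:3] width=1 -> value=1 (bin 1); offset now 3 = byte 0 bit 3; 29 bits remain
Read 3: bits[3:9] width=6 -> value=11 (bin 001011); offset now 9 = byte 1 bit 1; 23 bits remain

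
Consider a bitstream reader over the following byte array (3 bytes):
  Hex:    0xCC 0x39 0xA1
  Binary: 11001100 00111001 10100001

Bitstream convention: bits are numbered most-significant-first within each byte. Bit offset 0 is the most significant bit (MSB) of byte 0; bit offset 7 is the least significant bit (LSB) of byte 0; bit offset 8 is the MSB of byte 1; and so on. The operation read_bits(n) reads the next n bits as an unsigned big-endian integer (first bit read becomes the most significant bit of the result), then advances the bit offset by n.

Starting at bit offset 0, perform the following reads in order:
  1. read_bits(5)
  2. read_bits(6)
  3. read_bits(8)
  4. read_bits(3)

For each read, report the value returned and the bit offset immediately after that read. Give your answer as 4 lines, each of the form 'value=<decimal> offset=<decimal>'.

Answer: value=25 offset=5
value=33 offset=11
value=205 offset=19
value=0 offset=22

Derivation:
Read 1: bits[0:5] width=5 -> value=25 (bin 11001); offset now 5 = byte 0 bit 5; 19 bits remain
Read 2: bits[5:11] width=6 -> value=33 (bin 100001); offset now 11 = byte 1 bit 3; 13 bits remain
Read 3: bits[11:19] width=8 -> value=205 (bin 11001101); offset now 19 = byte 2 bit 3; 5 bits remain
Read 4: bits[19:22] width=3 -> value=0 (bin 000); offset now 22 = byte 2 bit 6; 2 bits remain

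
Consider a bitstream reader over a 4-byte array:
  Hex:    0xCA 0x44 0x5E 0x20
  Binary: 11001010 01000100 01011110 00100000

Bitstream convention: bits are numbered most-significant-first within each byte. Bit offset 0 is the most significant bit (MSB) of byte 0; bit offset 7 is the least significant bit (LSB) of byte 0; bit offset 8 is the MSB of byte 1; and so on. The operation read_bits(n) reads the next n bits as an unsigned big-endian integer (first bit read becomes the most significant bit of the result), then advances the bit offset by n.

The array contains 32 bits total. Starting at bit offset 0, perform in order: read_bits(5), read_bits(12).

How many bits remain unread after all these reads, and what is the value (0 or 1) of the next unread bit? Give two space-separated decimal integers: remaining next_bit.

Read 1: bits[0:5] width=5 -> value=25 (bin 11001); offset now 5 = byte 0 bit 5; 27 bits remain
Read 2: bits[5:17] width=12 -> value=1160 (bin 010010001000); offset now 17 = byte 2 bit 1; 15 bits remain

Answer: 15 1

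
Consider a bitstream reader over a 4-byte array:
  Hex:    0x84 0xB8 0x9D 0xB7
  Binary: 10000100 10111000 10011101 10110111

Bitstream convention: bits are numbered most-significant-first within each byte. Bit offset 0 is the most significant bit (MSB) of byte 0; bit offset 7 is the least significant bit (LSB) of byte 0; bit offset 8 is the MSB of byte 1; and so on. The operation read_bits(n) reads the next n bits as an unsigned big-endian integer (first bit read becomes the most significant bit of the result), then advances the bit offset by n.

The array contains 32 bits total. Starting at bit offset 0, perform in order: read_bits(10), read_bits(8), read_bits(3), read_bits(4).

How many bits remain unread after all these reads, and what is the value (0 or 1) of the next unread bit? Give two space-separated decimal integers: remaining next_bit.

Read 1: bits[0:10] width=10 -> value=530 (bin 1000010010); offset now 10 = byte 1 bit 2; 22 bits remain
Read 2: bits[10:18] width=8 -> value=226 (bin 11100010); offset now 18 = byte 2 bit 2; 14 bits remain
Read 3: bits[18:21] width=3 -> value=3 (bin 011); offset now 21 = byte 2 bit 5; 11 bits remain
Read 4: bits[21:25] width=4 -> value=11 (bin 1011); offset now 25 = byte 3 bit 1; 7 bits remain

Answer: 7 0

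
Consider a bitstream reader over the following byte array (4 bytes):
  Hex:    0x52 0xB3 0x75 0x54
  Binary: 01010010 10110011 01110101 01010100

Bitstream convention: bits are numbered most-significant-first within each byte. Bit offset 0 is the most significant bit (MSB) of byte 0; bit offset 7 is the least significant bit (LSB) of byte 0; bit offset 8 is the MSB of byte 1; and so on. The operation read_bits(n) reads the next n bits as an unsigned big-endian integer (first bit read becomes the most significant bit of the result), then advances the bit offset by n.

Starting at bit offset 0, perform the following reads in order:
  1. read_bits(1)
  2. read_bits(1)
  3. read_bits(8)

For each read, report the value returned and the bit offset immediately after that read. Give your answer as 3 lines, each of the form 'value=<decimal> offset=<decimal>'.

Answer: value=0 offset=1
value=1 offset=2
value=74 offset=10

Derivation:
Read 1: bits[0:1] width=1 -> value=0 (bin 0); offset now 1 = byte 0 bit 1; 31 bits remain
Read 2: bits[1:2] width=1 -> value=1 (bin 1); offset now 2 = byte 0 bit 2; 30 bits remain
Read 3: bits[2:10] width=8 -> value=74 (bin 01001010); offset now 10 = byte 1 bit 2; 22 bits remain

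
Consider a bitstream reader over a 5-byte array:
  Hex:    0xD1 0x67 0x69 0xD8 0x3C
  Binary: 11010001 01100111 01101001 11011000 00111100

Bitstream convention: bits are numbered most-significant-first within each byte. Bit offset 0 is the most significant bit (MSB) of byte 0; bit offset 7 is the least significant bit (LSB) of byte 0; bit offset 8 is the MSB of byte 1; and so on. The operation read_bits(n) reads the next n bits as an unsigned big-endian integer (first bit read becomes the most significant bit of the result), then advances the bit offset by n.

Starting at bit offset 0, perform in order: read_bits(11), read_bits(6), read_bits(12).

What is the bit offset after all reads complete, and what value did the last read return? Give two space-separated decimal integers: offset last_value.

Read 1: bits[0:11] width=11 -> value=1675 (bin 11010001011); offset now 11 = byte 1 bit 3; 29 bits remain
Read 2: bits[11:17] width=6 -> value=14 (bin 001110); offset now 17 = byte 2 bit 1; 23 bits remain
Read 3: bits[17:29] width=12 -> value=3387 (bin 110100111011); offset now 29 = byte 3 bit 5; 11 bits remain

Answer: 29 3387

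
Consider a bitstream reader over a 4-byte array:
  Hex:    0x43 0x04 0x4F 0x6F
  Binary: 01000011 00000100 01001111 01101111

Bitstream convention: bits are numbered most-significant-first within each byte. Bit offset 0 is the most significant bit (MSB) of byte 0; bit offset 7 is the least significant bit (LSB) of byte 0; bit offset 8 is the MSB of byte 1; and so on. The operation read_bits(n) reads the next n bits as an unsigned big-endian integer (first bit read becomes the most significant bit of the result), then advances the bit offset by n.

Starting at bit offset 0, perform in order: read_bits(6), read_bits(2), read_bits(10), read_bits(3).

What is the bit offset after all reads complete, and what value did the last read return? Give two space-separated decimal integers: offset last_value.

Read 1: bits[0:6] width=6 -> value=16 (bin 010000); offset now 6 = byte 0 bit 6; 26 bits remain
Read 2: bits[6:8] width=2 -> value=3 (bin 11); offset now 8 = byte 1 bit 0; 24 bits remain
Read 3: bits[8:18] width=10 -> value=17 (bin 0000010001); offset now 18 = byte 2 bit 2; 14 bits remain
Read 4: bits[18:21] width=3 -> value=1 (bin 001); offset now 21 = byte 2 bit 5; 11 bits remain

Answer: 21 1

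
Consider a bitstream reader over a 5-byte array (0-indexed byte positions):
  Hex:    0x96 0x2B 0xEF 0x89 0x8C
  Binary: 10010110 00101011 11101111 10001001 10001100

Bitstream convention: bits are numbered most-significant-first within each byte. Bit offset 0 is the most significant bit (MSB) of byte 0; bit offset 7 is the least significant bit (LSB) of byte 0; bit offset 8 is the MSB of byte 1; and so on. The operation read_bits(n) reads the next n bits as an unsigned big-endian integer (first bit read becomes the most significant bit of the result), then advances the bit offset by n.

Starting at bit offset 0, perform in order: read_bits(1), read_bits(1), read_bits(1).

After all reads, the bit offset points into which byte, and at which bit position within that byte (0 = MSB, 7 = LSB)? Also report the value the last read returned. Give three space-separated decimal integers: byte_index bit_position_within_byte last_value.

Answer: 0 3 0

Derivation:
Read 1: bits[0:1] width=1 -> value=1 (bin 1); offset now 1 = byte 0 bit 1; 39 bits remain
Read 2: bits[1:2] width=1 -> value=0 (bin 0); offset now 2 = byte 0 bit 2; 38 bits remain
Read 3: bits[2:3] width=1 -> value=0 (bin 0); offset now 3 = byte 0 bit 3; 37 bits remain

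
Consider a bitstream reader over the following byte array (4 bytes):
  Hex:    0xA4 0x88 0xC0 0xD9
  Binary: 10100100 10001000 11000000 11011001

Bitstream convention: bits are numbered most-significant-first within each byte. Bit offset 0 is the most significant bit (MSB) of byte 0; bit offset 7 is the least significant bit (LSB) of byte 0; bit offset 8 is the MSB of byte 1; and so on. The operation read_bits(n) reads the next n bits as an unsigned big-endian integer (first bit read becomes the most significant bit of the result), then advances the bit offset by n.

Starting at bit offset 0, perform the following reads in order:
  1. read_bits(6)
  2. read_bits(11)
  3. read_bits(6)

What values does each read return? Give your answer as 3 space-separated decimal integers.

Read 1: bits[0:6] width=6 -> value=41 (bin 101001); offset now 6 = byte 0 bit 6; 26 bits remain
Read 2: bits[6:17] width=11 -> value=273 (bin 00100010001); offset now 17 = byte 2 bit 1; 15 bits remain
Read 3: bits[17:23] width=6 -> value=32 (bin 100000); offset now 23 = byte 2 bit 7; 9 bits remain

Answer: 41 273 32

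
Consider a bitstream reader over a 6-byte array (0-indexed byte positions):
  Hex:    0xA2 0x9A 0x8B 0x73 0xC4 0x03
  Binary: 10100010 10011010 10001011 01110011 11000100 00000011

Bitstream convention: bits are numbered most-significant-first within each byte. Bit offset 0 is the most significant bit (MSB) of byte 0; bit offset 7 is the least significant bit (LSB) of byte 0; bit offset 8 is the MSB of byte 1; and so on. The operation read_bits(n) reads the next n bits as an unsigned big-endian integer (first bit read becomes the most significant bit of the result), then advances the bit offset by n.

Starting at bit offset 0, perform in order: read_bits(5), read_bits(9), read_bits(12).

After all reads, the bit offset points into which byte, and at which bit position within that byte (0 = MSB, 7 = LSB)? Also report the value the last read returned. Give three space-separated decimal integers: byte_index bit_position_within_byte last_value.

Answer: 3 2 2605

Derivation:
Read 1: bits[0:5] width=5 -> value=20 (bin 10100); offset now 5 = byte 0 bit 5; 43 bits remain
Read 2: bits[5:14] width=9 -> value=166 (bin 010100110); offset now 14 = byte 1 bit 6; 34 bits remain
Read 3: bits[14:26] width=12 -> value=2605 (bin 101000101101); offset now 26 = byte 3 bit 2; 22 bits remain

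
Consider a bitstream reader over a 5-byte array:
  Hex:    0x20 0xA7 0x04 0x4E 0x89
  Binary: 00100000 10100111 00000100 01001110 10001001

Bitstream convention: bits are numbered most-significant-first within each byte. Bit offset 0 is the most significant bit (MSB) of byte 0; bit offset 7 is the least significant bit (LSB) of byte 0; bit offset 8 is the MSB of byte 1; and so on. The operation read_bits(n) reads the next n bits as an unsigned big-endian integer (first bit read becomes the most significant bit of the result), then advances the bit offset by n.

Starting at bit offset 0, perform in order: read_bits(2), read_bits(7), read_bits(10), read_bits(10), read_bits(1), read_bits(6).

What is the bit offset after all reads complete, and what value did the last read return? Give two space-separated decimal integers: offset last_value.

Answer: 36 40

Derivation:
Read 1: bits[0:2] width=2 -> value=0 (bin 00); offset now 2 = byte 0 bit 2; 38 bits remain
Read 2: bits[2:9] width=7 -> value=65 (bin 1000001); offset now 9 = byte 1 bit 1; 31 bits remain
Read 3: bits[9:19] width=10 -> value=312 (bin 0100111000); offset now 19 = byte 2 bit 3; 21 bits remain
Read 4: bits[19:29] width=10 -> value=137 (bin 0010001001); offset now 29 = byte 3 bit 5; 11 bits remain
Read 5: bits[29:30] width=1 -> value=1 (bin 1); offset now 30 = byte 3 bit 6; 10 bits remain
Read 6: bits[30:36] width=6 -> value=40 (bin 101000); offset now 36 = byte 4 bit 4; 4 bits remain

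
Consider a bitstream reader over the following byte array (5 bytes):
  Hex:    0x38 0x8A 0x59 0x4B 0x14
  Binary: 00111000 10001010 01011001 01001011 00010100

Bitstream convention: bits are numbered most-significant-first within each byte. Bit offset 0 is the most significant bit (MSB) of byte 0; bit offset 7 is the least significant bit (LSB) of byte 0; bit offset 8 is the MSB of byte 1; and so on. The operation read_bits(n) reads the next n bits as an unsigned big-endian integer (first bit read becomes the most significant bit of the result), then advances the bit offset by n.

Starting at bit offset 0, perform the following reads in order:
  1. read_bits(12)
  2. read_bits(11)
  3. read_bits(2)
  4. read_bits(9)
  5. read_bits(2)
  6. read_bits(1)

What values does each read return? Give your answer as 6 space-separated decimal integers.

Read 1: bits[0:12] width=12 -> value=904 (bin 001110001000); offset now 12 = byte 1 bit 4; 28 bits remain
Read 2: bits[12:23] width=11 -> value=1324 (bin 10100101100); offset now 23 = byte 2 bit 7; 17 bits remain
Read 3: bits[23:25] width=2 -> value=2 (bin 10); offset now 25 = byte 3 bit 1; 15 bits remain
Read 4: bits[25:34] width=9 -> value=300 (bin 100101100); offset now 34 = byte 4 bit 2; 6 bits remain
Read 5: bits[34:36] width=2 -> value=1 (bin 01); offset now 36 = byte 4 bit 4; 4 bits remain
Read 6: bits[36:37] width=1 -> value=0 (bin 0); offset now 37 = byte 4 bit 5; 3 bits remain

Answer: 904 1324 2 300 1 0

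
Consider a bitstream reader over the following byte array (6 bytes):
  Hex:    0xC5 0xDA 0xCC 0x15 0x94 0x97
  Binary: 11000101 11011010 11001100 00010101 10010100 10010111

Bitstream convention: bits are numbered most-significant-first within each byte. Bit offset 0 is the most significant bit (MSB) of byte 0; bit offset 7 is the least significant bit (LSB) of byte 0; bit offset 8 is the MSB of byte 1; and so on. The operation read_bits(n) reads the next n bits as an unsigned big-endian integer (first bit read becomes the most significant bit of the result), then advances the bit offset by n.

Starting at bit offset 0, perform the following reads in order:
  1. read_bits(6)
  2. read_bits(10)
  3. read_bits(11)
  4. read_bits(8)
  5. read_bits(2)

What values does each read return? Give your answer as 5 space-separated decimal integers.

Read 1: bits[0:6] width=6 -> value=49 (bin 110001); offset now 6 = byte 0 bit 6; 42 bits remain
Read 2: bits[6:16] width=10 -> value=474 (bin 0111011010); offset now 16 = byte 2 bit 0; 32 bits remain
Read 3: bits[16:27] width=11 -> value=1632 (bin 11001100000); offset now 27 = byte 3 bit 3; 21 bits remain
Read 4: bits[27:35] width=8 -> value=172 (bin 10101100); offset now 35 = byte 4 bit 3; 13 bits remain
Read 5: bits[35:37] width=2 -> value=2 (bin 10); offset now 37 = byte 4 bit 5; 11 bits remain

Answer: 49 474 1632 172 2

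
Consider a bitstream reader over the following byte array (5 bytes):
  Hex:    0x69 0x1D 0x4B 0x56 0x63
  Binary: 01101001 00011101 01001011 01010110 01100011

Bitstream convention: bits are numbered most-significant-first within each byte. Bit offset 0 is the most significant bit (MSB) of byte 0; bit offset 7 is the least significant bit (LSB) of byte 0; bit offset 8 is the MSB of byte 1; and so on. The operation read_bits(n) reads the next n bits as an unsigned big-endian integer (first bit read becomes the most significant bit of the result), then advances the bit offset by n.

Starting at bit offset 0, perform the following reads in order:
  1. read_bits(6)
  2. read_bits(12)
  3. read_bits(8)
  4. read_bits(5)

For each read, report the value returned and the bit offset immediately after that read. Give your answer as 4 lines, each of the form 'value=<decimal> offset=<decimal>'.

Read 1: bits[0:6] width=6 -> value=26 (bin 011010); offset now 6 = byte 0 bit 6; 34 bits remain
Read 2: bits[6:18] width=12 -> value=1141 (bin 010001110101); offset now 18 = byte 2 bit 2; 22 bits remain
Read 3: bits[18:26] width=8 -> value=45 (bin 00101101); offset now 26 = byte 3 bit 2; 14 bits remain
Read 4: bits[26:31] width=5 -> value=11 (bin 01011); offset now 31 = byte 3 bit 7; 9 bits remain

Answer: value=26 offset=6
value=1141 offset=18
value=45 offset=26
value=11 offset=31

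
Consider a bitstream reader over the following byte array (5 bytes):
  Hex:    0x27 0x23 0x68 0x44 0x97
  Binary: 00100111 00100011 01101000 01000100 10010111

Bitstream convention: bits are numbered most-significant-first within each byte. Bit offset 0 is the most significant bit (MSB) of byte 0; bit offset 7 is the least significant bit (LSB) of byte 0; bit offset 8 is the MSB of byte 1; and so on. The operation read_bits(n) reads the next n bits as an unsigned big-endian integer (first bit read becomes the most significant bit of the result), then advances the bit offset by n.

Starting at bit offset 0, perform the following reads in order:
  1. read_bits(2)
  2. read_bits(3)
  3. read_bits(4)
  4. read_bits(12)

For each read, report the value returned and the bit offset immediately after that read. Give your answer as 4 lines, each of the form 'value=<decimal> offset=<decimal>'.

Read 1: bits[0:2] width=2 -> value=0 (bin 00); offset now 2 = byte 0 bit 2; 38 bits remain
Read 2: bits[2:5] width=3 -> value=4 (bin 100); offset now 5 = byte 0 bit 5; 35 bits remain
Read 3: bits[5:9] width=4 -> value=14 (bin 1110); offset now 9 = byte 1 bit 1; 31 bits remain
Read 4: bits[9:21] width=12 -> value=1133 (bin 010001101101); offset now 21 = byte 2 bit 5; 19 bits remain

Answer: value=0 offset=2
value=4 offset=5
value=14 offset=9
value=1133 offset=21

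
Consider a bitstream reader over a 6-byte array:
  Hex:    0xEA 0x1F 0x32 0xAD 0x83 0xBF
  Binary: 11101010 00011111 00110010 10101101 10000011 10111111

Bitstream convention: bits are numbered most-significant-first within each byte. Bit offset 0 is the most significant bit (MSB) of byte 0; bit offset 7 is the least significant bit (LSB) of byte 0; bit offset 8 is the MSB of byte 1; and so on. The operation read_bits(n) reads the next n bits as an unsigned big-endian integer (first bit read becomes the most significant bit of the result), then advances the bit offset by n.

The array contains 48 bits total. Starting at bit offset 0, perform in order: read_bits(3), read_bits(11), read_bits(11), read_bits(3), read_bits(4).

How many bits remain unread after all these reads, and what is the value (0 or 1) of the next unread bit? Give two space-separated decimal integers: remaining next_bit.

Read 1: bits[0:3] width=3 -> value=7 (bin 111); offset now 3 = byte 0 bit 3; 45 bits remain
Read 2: bits[3:14] width=11 -> value=647 (bin 01010000111); offset now 14 = byte 1 bit 6; 34 bits remain
Read 3: bits[14:25] width=11 -> value=1637 (bin 11001100101); offset now 25 = byte 3 bit 1; 23 bits remain
Read 4: bits[25:28] width=3 -> value=2 (bin 010); offset now 28 = byte 3 bit 4; 20 bits remain
Read 5: bits[28:32] width=4 -> value=13 (bin 1101); offset now 32 = byte 4 bit 0; 16 bits remain

Answer: 16 1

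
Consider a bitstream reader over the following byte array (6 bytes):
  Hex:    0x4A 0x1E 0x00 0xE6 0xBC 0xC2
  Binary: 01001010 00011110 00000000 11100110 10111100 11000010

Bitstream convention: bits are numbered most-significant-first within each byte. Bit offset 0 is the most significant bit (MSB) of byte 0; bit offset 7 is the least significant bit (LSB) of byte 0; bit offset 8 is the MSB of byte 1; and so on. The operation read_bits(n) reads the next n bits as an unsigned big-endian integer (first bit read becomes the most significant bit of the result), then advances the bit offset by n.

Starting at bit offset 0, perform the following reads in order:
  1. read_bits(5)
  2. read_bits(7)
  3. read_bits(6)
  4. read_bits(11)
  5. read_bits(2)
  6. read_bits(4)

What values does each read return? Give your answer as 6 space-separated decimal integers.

Read 1: bits[0:5] width=5 -> value=9 (bin 01001); offset now 5 = byte 0 bit 5; 43 bits remain
Read 2: bits[5:12] width=7 -> value=33 (bin 0100001); offset now 12 = byte 1 bit 4; 36 bits remain
Read 3: bits[12:18] width=6 -> value=56 (bin 111000); offset now 18 = byte 2 bit 2; 30 bits remain
Read 4: bits[18:29] width=11 -> value=28 (bin 00000011100); offset now 29 = byte 3 bit 5; 19 bits remain
Read 5: bits[29:31] width=2 -> value=3 (bin 11); offset now 31 = byte 3 bit 7; 17 bits remain
Read 6: bits[31:35] width=4 -> value=5 (bin 0101); offset now 35 = byte 4 bit 3; 13 bits remain

Answer: 9 33 56 28 3 5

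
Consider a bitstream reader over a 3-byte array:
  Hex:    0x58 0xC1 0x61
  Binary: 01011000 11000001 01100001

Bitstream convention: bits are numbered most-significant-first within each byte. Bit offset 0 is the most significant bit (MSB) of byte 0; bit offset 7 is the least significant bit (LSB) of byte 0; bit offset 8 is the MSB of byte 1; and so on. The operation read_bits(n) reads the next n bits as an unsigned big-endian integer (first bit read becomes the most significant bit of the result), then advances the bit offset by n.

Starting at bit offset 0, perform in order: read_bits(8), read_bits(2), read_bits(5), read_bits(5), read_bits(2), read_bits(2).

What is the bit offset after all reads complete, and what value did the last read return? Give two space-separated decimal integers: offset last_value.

Read 1: bits[0:8] width=8 -> value=88 (bin 01011000); offset now 8 = byte 1 bit 0; 16 bits remain
Read 2: bits[8:10] width=2 -> value=3 (bin 11); offset now 10 = byte 1 bit 2; 14 bits remain
Read 3: bits[10:15] width=5 -> value=0 (bin 00000); offset now 15 = byte 1 bit 7; 9 bits remain
Read 4: bits[15:20] width=5 -> value=22 (bin 10110); offset now 20 = byte 2 bit 4; 4 bits remain
Read 5: bits[20:22] width=2 -> value=0 (bin 00); offset now 22 = byte 2 bit 6; 2 bits remain
Read 6: bits[22:24] width=2 -> value=1 (bin 01); offset now 24 = byte 3 bit 0; 0 bits remain

Answer: 24 1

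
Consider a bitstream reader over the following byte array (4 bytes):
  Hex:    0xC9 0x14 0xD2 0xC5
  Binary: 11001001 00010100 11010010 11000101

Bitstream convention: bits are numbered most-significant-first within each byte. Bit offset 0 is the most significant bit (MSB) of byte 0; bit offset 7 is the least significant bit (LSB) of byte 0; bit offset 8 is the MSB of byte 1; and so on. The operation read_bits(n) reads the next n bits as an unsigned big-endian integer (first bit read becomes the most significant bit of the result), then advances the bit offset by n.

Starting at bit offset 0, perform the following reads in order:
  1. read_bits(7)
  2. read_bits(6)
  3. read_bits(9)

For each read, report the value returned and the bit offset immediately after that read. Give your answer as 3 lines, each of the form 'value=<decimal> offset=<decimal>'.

Read 1: bits[0:7] width=7 -> value=100 (bin 1100100); offset now 7 = byte 0 bit 7; 25 bits remain
Read 2: bits[7:13] width=6 -> value=34 (bin 100010); offset now 13 = byte 1 bit 5; 19 bits remain
Read 3: bits[13:22] width=9 -> value=308 (bin 100110100); offset now 22 = byte 2 bit 6; 10 bits remain

Answer: value=100 offset=7
value=34 offset=13
value=308 offset=22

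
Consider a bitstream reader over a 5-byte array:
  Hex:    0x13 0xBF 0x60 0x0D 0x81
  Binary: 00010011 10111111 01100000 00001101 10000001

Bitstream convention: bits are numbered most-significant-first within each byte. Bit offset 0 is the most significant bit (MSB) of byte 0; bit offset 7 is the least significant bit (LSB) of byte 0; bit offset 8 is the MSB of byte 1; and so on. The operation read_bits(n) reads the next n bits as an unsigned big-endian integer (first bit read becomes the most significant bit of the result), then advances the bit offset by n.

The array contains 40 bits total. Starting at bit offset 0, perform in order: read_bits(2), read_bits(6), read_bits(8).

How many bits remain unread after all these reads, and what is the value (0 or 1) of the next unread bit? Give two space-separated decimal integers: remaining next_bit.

Read 1: bits[0:2] width=2 -> value=0 (bin 00); offset now 2 = byte 0 bit 2; 38 bits remain
Read 2: bits[2:8] width=6 -> value=19 (bin 010011); offset now 8 = byte 1 bit 0; 32 bits remain
Read 3: bits[8:16] width=8 -> value=191 (bin 10111111); offset now 16 = byte 2 bit 0; 24 bits remain

Answer: 24 0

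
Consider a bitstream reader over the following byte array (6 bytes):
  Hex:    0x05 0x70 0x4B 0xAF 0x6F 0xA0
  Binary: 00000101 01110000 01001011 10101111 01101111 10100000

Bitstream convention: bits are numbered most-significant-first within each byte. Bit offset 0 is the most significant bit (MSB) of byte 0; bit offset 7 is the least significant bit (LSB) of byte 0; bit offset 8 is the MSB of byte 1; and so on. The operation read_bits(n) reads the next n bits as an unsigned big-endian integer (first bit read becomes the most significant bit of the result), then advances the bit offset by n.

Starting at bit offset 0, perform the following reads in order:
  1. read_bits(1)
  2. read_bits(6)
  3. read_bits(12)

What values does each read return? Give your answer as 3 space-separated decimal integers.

Answer: 0 2 2946

Derivation:
Read 1: bits[0:1] width=1 -> value=0 (bin 0); offset now 1 = byte 0 bit 1; 47 bits remain
Read 2: bits[1:7] width=6 -> value=2 (bin 000010); offset now 7 = byte 0 bit 7; 41 bits remain
Read 3: bits[7:19] width=12 -> value=2946 (bin 101110000010); offset now 19 = byte 2 bit 3; 29 bits remain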